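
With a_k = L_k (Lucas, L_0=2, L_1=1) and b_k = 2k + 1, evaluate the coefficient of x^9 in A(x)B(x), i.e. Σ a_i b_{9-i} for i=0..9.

Write out a_i and b_{9-i} for i = 0,…,9 and sum the products.
Σ = 2·19 + 1·17 + 3·15 + 4·13 + 7·11 + 11·9 + 18·7 + 29·5 + 47·3 + 76·1 = 816.

816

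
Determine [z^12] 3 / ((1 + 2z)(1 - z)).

The denominator gives the recurrence a_n = −a_(n−1) + 2a_(n−2) for n ≥ 2; the numerator fixes a_0 = 3, a_1 = -3.
Iterating: 3, -3, 9, -15, 33, -63, 129, -255, 513, -1023, 2049, -4095, 8193, so a_12 = 8193.

8193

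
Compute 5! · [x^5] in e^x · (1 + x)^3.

The EGF product rule gives c_5 = Σ_{k_1+k_2=5} C(5; k_1,k_2) · ∏ g_i(k_i), where e^x gives (1)^k; (1+x)^3 gives the falling factorial (3)_k.
g_1(k) for k = 0…5: 1, 1, 1, 1, 1, 1.
g_2(k) for k = 0…5: 1, 3, 6, 6, 0, 0.
c_5 = Σ_k C(5,k)·g_1(k)·g_2(5−k) = 10·1·6 + 10·1·6 + 5·1·3 + 1·1·1 = 60 + 60 + 15 + 1 = 136.

136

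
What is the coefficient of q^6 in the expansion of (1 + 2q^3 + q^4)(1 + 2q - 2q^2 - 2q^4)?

-2

(1 + 2q^3 + q^4) has coefficients 1,0,0,2,1 for degrees 0…4.
(1 + 2q - 2q^2 - 2q^4) has coefficients 1,2,-2,0,-2,0,0 for degrees 0…6.
[q^6] = 1·0 + 2·0 + 1·(-2) = -2.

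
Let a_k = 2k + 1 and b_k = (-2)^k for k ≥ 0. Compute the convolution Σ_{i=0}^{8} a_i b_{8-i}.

63

The convolution is the t^8 coefficient of A(t)B(t).
Σ = 1·256 + 3·(-128) + 5·64 + 7·(-32) + 9·16 + 11·(-8) + 13·4 + 15·(-2) + 17·1 = 63.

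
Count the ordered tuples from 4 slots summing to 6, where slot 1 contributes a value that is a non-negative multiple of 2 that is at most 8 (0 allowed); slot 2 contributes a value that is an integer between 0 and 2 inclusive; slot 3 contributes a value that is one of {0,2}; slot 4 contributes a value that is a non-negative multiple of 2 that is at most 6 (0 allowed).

The generating function for the choices is (1 + t² + t⁴ + t⁶ + t⁸)·(1 + t + t²)·(1 + t²)·(1 + t² + t⁴ + t⁶); the count is [t⁶].
(1 + t² + t⁴ + t⁶ + t⁸) has coefficients 1,0,1,0,1,0,1 for degrees 0…6.
(1 + t + t²) has coefficients 1,1,1,0,0,0,0 for degrees 0…6.
Multiplying by (1 + t²) gives running coefficients 1,1,2,1,1,0,0 for degrees 0…6.
Finally multiplying by (1 + t² + t⁴ + t⁶), the product of all factors after the first has coefficients 1,1,3,2,4,2,4 for degrees 0…6.
[t⁶] = 1·4 + 1·4 + 1·3 + 1·1 = 12.

12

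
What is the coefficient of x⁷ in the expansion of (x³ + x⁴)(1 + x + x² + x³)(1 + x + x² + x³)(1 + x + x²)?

19

(x³ + x⁴) has coefficients 0,0,0,1,1 for degrees 0…4.
(1 + x + x² + x³) has coefficients 1,1,1,1,0,0,0,0 for degrees 0…7.
Multiplying by (1 + x + x² + x³) gives running coefficients 1,2,3,4,3,2,1,0 for degrees 0…7.
Finally multiplying by (1 + x + x²), the product of all factors after the first has coefficients 1,3,6,9,10,9,6,3 for degrees 0…7.
[x⁷] = 1·10 + 1·9 = 19.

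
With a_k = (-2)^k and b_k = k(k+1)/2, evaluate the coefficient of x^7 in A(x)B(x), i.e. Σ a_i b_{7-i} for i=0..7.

This is [x^7] in the product of the two ordinary generating functions.
Σ = 1·28 − 2·21 + 4·15 − 8·10 + 16·6 − 32·3 + 64·1 − 128·0 = 30.

30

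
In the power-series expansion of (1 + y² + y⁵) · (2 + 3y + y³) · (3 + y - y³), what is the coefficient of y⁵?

(1 + y² + y⁵) has coefficients 1,0,1,0,0,1 for degrees 0…5.
(2 + 3y + y³) has coefficients 2,3,0,1,0,0 for degrees 0…5.
Finally multiplying by (3 + y - y³), the product of all factors after the first has coefficients 6,11,3,1,-2,0 for degrees 0…5.
[y⁵] = 1·0 + 1·1 + 1·6 = 7.

7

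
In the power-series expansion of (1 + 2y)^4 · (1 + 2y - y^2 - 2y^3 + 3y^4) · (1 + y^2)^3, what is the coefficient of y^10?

(1 + 2y)^4 has coefficients 1,8,24,32,16 for degrees 0…4.
(1 + 2y - y^2 - 2y^3 + 3y^4) has coefficients 1,2,-1,-2,3,0,0,0,0,0,0 for degrees 0…10.
Finally multiplying by (1 + y^2)^3, the product of all factors after the first has coefficients 1,2,2,4,3,0,7,-4,8,-2,3 for degrees 0…10.
[y^10] = 1·3 + 8·(-2) + 24·8 + 32·(-4) + 16·7 = 163.

163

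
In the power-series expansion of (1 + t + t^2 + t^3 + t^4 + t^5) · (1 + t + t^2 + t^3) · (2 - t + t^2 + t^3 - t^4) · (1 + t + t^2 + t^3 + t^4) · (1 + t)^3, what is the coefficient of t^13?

(1 + t + t^2 + t^3 + t^4 + t^5) has coefficients 1,1,1,1,1,1 for degrees 0…5.
(1 + t + t^2 + t^3) has coefficients 1,1,1,1,0,0,0,0,0,0,0,0,0,0 for degrees 0…13.
Multiplying by (2 - t + t^2 + t^3 - t^4) gives running coefficients 2,1,2,3,0,1,0,-1,0,0,0,0,0,0 for degrees 0…13.
Multiplying by (1 + t + t^2 + t^3 + t^4) gives running coefficients 2,3,5,8,8,7,6,3,0,0,-1,-1,0,0 for degrees 0…13.
Finally multiplying by (1 + t)^3, the product of all factors after the first has coefficients 2,9,20,34,50,60,59,50,34,15,2,-4,-6,-4 for degrees 0…13.
[t^13] = 1·(-4) + 1·(-6) + 1·(-4) + 1·2 + 1·15 + 1·34 = 37.

37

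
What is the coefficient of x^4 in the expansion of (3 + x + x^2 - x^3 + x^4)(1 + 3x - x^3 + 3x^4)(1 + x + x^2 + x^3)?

19

(3 + x + x^2 - x^3 + x^4) has coefficients 3,1,1,-1,1 for degrees 0…4.
(1 + 3x - x^3 + 3x^4) has coefficients 1,3,0,-1,3 for degrees 0…4.
Finally multiplying by (1 + x + x^2 + x^3), the product of all factors after the first has coefficients 1,4,4,3,5 for degrees 0…4.
[x^4] = 3·5 + 1·3 + 1·4 − 1·4 + 1·1 = 19.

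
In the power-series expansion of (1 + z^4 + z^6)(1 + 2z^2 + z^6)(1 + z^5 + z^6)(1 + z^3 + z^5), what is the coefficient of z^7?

5

(1 + z^4 + z^6) has coefficients 1,0,0,0,1,0,1 for degrees 0…6.
(1 + 2z^2 + z^6) has coefficients 1,0,2,0,0,0,1,0 for degrees 0…7.
Multiplying by (1 + z^5 + z^6) gives running coefficients 1,0,2,0,0,1,2,2 for degrees 0…7.
Finally multiplying by (1 + z^3 + z^5), the product of all factors after the first has coefficients 1,0,2,1,0,4,2,4 for degrees 0…7.
[z^7] = 1·4 + 1·1 + 1·0 = 5.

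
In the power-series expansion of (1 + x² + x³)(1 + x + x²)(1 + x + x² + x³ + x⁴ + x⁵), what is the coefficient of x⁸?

5

(1 + x² + x³) has coefficients 1,0,1,1 for degrees 0…3.
(1 + x + x²) has coefficients 1,1,1,0,0,0,0,0,0 for degrees 0…8.
Finally multiplying by (1 + x + x² + x³ + x⁴ + x⁵), the product of all factors after the first has coefficients 1,2,3,3,3,3,2,1,0 for degrees 0…8.
[x⁸] = 1·0 + 1·2 + 1·3 = 5.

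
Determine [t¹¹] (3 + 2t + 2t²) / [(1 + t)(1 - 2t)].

The denominator gives the recurrence a_n = a_(n−1) + 2a_(n−2) for n ≥ 3; the numerator fixes a_0 = 3, a_1 = 5, a_2 = 13.
Iterating: 3, 5, 13, 23, 49, 95, 193, 383, 769, 1535, 3073, 6143, so a_11 = 6143.

6143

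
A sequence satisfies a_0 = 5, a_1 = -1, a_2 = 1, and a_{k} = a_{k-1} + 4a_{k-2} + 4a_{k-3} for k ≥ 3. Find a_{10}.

The ordinary generating function has denominator 1 - x - 4x^2 - 4x^3.
Iterating the recurrence: a_0,…,a_{10} = 5, -1, 1, 17, 17, 89, 225, 649, 1905, 5401, 15617.

15617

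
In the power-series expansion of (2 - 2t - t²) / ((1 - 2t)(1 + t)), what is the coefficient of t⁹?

255

The denominator gives the recurrence a_n = a_(n−1) + 2a_(n−2) for n ≥ 3; the numerator fixes a_0 = 2, a_1 = 0, a_2 = 3.
Iterating: 2, 0, 3, 3, 9, 15, 33, 63, 129, 255, so a_9 = 255.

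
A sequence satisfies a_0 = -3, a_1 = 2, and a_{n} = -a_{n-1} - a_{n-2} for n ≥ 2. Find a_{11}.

1

The ordinary generating function has denominator 1 + q + q^2.
Iterating the recurrence: a_0,…,a_{11} = -3, 2, 1, -3, 2, 1, -3, 2, 1, -3, 2, 1.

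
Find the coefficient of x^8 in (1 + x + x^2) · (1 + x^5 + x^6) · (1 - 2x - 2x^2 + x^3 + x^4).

(1 + x + x^2) has coefficients 1,1,1 for degrees 0…2.
(1 + x^5 + x^6) has coefficients 1,0,0,0,0,1,1,0,0 for degrees 0…8.
Finally multiplying by (1 - 2x - 2x^2 + x^3 + x^4), the product of all factors after the first has coefficients 1,-2,-2,1,1,1,-1,-4,-1 for degrees 0…8.
[x^8] = 1·(-1) + 1·(-4) + 1·(-1) = -6.

-6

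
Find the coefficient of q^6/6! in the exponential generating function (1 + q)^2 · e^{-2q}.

The EGF product rule gives c_6 = Σ_{k_1+k_2=6} C(6; k_1,k_2) · ∏ g_i(k_i), where (1+q)^2 gives the falling factorial (2)_k; e^{-2q} gives (-2)^k.
g_1(k) for k = 0…6: 1, 2, 2, 0, 0, 0, 0.
g_2(k) for k = 0…6: 1, -2, 4, -8, 16, -32, 64.
c_6 = Σ_k C(6,k)·g_1(k)·g_2(6−k) = 1·1·64 + 6·2·(-32) + 15·2·16 = 64 − 384 + 480 = 160.

160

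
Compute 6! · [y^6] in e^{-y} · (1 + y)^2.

The EGF product rule gives c_6 = Σ_{k_1+k_2=6} C(6; k_1,k_2) · ∏ g_i(k_i), where e^{-y} gives (-1)^k; (1+y)^2 gives the falling factorial (2)_k.
g_1(k) for k = 0…6: 1, -1, 1, -1, 1, -1, 1.
g_2(k) for k = 0…6: 1, 2, 2, 0, 0, 0, 0.
c_6 = Σ_k C(6,k)·g_1(k)·g_2(6−k) = 15·1·2 + 6·(-1)·2 + 1·1·1 = 30 − 12 + 1 = 19.

19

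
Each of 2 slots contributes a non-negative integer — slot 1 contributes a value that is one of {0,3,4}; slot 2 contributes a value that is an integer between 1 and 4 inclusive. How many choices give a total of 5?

2

The generating function for the choices is (1 + x^3 + x^4)·(x + x^2 + x^3 + x^4); the count is [x^5].
(1 + x^3 + x^4) has coefficients 1,0,0,1,1 for degrees 0…4.
(x + x^2 + x^3 + x^4) has coefficients 0,1,1,1,1,0 for degrees 0…5.
[x^5] = 1·0 + 1·1 + 1·1 = 2.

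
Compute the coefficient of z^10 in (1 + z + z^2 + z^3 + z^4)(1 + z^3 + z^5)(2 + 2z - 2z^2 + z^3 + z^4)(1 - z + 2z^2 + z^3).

(1 + z + z^2 + z^3 + z^4) has coefficients 1,1,1,1,1 for degrees 0…4.
(1 + z^3 + z^5) has coefficients 1,0,0,1,0,1,0,0,0,0,0 for degrees 0…10.
Multiplying by (2 + 2z - 2z^2 + z^3 + z^4) gives running coefficients 2,2,-2,3,3,0,3,-1,1,1,0 for degrees 0…10.
Finally multiplying by (1 - z + 2z^2 + z^3), the product of all factors after the first has coefficients 2,0,0,11,-2,1,12,-1,8,1,0 for degrees 0…10.
[z^10] = 1·0 + 1·1 + 1·8 + 1·(-1) + 1·12 = 20.

20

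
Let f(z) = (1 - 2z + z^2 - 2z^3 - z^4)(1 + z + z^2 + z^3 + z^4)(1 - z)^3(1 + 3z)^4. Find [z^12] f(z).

(1 - 2z + z^2 - 2z^3 - z^4) has coefficients 1,-2,1,-2,-1 for degrees 0…4.
(1 + z + z^2 + z^3 + z^4) has coefficients 1,1,1,1,1,0,0,0,0,0,0,0,0 for degrees 0…12.
Multiplying by (1 - z)^3 gives running coefficients 1,-2,1,0,0,-1,2,-1,0,0,0,0,0 for degrees 0…12.
Finally multiplying by (1 + 3z)^4, the product of all factors after the first has coefficients 1,10,31,12,-81,-55,71,-31,-12,81,54,-81,0 for degrees 0…12.
[z^12] = 1·0 − 2·(-81) + 1·54 − 2·81 − 1·(-12) = 66.

66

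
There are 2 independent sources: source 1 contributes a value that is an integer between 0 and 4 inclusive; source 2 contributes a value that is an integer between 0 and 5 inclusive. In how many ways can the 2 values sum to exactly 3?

The generating function for the choices is (1 + x + x² + x³ + x⁴)·(1 + x + x² + x³ + x⁴ + x⁵); the count is [x³].
(1 + x + x² + x³ + x⁴) has coefficients 1,1,1,1 for degrees 0…3.
(1 + x + x² + x³ + x⁴ + x⁵) has coefficients 1,1,1,1 for degrees 0…3.
[x³] = 1·1 + 1·1 + 1·1 + 1·1 = 4.

4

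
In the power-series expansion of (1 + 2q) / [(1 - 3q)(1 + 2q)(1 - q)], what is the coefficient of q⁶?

Partial fractions give a closed form: a_n = (3/2)·3^n + (-1/2)·1^n.
At n = 6: a_6 = 1093.

1093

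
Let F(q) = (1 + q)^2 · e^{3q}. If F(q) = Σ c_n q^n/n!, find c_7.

The EGF product rule gives c_7 = Σ_{k_1+k_2=7} C(7; k_1,k_2) · ∏ g_i(k_i), where (1+q)^2 gives the falling factorial (2)_k; e^{3q} gives (3)^k.
g_1(k) for k = 0…7: 1, 2, 2, 0, 0, 0, 0, 0.
g_2(k) for k = 0…7: 1, 3, 9, 27, 81, 243, 729, 2187.
c_7 = Σ_k C(7,k)·g_1(k)·g_2(7−k) = 1·1·2187 + 7·2·729 + 21·2·243 = 2187 + 10206 + 10206 = 22599.

22599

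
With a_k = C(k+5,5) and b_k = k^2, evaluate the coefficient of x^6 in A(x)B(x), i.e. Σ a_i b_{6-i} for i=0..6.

The convolution is the x^6 coefficient of A(x)B(x).
Σ = 1·36 + 6·25 + 21·16 + 56·9 + 126·4 + 252·1 + 462·0 = 1782.

1782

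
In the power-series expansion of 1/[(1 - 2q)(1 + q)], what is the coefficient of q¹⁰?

Partial fractions give a closed form: a_n = (2/3)·2^n + (1/3)·(-1)^n.
At n = 10: a_10 = 683.

683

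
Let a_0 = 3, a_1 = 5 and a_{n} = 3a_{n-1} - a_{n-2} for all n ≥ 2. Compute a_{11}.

The ordinary generating function has denominator 1 - 3x + x^2.
Iterating the recurrence: a_0,…,a_{11} = 3, 5, 12, 31, 81, 212, 555, 1453, 3804, 9959, 26073, 68260.

68260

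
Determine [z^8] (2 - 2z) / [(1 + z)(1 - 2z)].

172

Partial fractions give a closed form: a_n = (4/3)·(-1)^n + (2/3)·2^n.
At n = 8: a_8 = 172.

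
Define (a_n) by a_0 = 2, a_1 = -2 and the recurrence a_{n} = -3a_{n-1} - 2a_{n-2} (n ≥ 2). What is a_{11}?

-2

The ordinary generating function has denominator 1 + 3y + 2y^2.
Iterating the recurrence: a_0,…,a_{11} = 2, -2, 2, -2, 2, -2, 2, -2, 2, -2, 2, -2.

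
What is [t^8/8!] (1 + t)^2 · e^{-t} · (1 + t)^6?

6209

The EGF product rule gives c_8 = Σ_{k_1+k_2+k_3=8} C(8; k_1,k_2,k_3) · ∏ g_i(k_i), where (1+t)^2 gives the falling factorial (2)_k; e^{-t} gives (-1)^k; (1+t)^6 gives the falling factorial (6)_k.
g_1(k) for k = 0…8: 1, 2, 2, 0, 0, 0, 0, 0, 0.
g_2(k) for k = 0…8: 1, -1, 1, -1, 1, -1, 1, -1, 1.
g_3(k) for k = 0…8: 1, 6, 30, 120, 360, 720, 720, 0, 0.
First combine the last two factors: h(k) = Σ_j C(k,j)·g_2(j)·g_3(k−j) for k = 0…8: 1, 5, 19, 47, 37, -151, -185, 1091, -887.
c_8 = Σ_k C(8,k)·g_1(k)·h(8−k) = 1·1·(-887) + 8·2·1091 + 28·2·(-185) = −887 + 17456 − 10360 = 6209.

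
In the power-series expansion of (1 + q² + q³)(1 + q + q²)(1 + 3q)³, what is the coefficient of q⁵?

127

(1 + q² + q³) has coefficients 1,0,1,1 for degrees 0…3.
(1 + q + q²) has coefficients 1,1,1,0,0,0 for degrees 0…5.
Finally multiplying by (1 + 3q)³, the product of all factors after the first has coefficients 1,10,37,63,54,27 for degrees 0…5.
[q⁵] = 1·27 + 1·63 + 1·37 = 127.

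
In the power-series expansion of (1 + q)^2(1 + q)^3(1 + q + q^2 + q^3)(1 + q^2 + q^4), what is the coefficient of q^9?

(1 + q)^2 has coefficients 1,2,1 for degrees 0…2.
(1 + q)^3 has coefficients 1,3,3,1,0,0,0,0,0,0 for degrees 0…9.
Multiplying by (1 + q + q^2 + q^3) gives running coefficients 1,4,7,8,7,4,1,0,0,0 for degrees 0…9.
Finally multiplying by (1 + q^2 + q^4), the product of all factors after the first has coefficients 1,4,8,12,15,16,15,12,8,4 for degrees 0…9.
[q^9] = 1·4 + 2·8 + 1·12 = 32.

32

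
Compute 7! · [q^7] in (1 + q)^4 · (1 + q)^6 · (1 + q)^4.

The EGF product rule gives c_7 = Σ_{k_1+k_2+k_3=7} C(7; k_1,k_2,k_3) · ∏ g_i(k_i), where (1+q)^4 gives the falling factorial (4)_k; (1+q)^6 gives the falling factorial (6)_k; (1+q)^4 gives the falling factorial (4)_k.
g_1(k) for k = 0…7: 1, 4, 12, 24, 24, 0, 0, 0.
g_2(k) for k = 0…7: 1, 6, 30, 120, 360, 720, 720, 0.
g_3(k) for k = 0…7: 1, 4, 12, 24, 24, 0, 0, 0.
First combine the last two factors: h(k) = Σ_j C(k,j)·g_2(j)·g_3(k−j) for k = 0…7: 1, 10, 90, 720, 5040, 30240, 151200, 604800.
c_7 = Σ_k C(7,k)·g_1(k)·h(7−k) = 1·1·604800 + 7·4·151200 + 21·12·30240 + 35·24·5040 + 35·24·720 = 604800 + 4233600 + 7620480 + 4233600 + 604800 = 17297280.

17297280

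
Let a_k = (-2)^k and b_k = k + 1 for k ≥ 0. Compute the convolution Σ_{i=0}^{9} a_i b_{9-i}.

The convolution is the x^9 coefficient of A(x)B(x).
Σ = 1·10 − 2·9 + 4·8 − 8·7 + 16·6 − 32·5 + 64·4 − 128·3 + 256·2 − 512·1 = -224.

-224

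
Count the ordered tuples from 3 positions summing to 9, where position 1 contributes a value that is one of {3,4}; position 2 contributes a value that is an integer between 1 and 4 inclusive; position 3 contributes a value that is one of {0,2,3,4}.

6

The generating function for the choices is (x³ + x⁴)·(x + x² + x³ + x⁴)·(1 + x² + x³ + x⁴); the count is [x⁹].
(x³ + x⁴) has coefficients 0,0,0,1,1 for degrees 0…4.
(x + x² + x³ + x⁴) has coefficients 0,1,1,1,1,0,0,0,0,0 for degrees 0…9.
Finally multiplying by (1 + x² + x³ + x⁴), the product of all factors after the first has coefficients 0,1,1,2,3,3,3,2,1,0 for degrees 0…9.
[x⁹] = 1·3 + 1·3 = 6.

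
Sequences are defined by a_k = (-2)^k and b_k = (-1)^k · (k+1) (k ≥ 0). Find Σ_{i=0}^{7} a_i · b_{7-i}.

-502

The convolution is the x^7 coefficient of A(x)B(x).
Σ = 1·(-8) − 2·7 + 4·(-6) − 8·5 + 16·(-4) − 32·3 + 64·(-2) − 128·1 = -502.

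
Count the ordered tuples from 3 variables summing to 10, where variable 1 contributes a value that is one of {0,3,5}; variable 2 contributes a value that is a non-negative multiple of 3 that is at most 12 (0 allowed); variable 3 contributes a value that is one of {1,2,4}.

5

The generating function for the choices is (1 + z^3 + z^5)·(1 + z^3 + z^6 + z^9 + z^12)·(z + z^2 + z^4); the count is [z^10].
(1 + z^3 + z^5) has coefficients 1,0,0,1,0,1 for degrees 0…5.
(1 + z^3 + z^6 + z^9 + z^12) has coefficients 1,0,0,1,0,0,1,0,0,1,0 for degrees 0…10.
Finally multiplying by (z + z^2 + z^4), the product of all factors after the first has coefficients 0,1,1,0,2,1,0,2,1,0,2 for degrees 0…10.
[z^10] = 1·2 + 1·2 + 1·1 = 5.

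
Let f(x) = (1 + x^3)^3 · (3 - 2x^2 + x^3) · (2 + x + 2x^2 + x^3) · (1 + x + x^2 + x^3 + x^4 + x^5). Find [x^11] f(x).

(1 + x^3)^3 has coefficients 1,0,0,3,0,0,3,0,0,1 for degrees 0…9.
(3 - 2x^2 + x^3) has coefficients 3,0,-2,1,0,0,0,0,0,0,0,0 for degrees 0…11.
Multiplying by (2 + x + 2x^2 + x^3) gives running coefficients 6,3,2,3,-3,0,1,0,0,0,0,0 for degrees 0…11.
Finally multiplying by (1 + x + x^2 + x^3 + x^4 + x^5), the product of all factors after the first has coefficients 6,9,11,14,11,11,6,3,1,-2,1,1 for degrees 0…11.
[x^11] = 1·1 + 3·1 + 3·11 + 1·11 = 48.

48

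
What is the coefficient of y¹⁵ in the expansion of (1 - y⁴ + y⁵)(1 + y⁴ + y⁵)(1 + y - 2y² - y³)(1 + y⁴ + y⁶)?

1

(1 - y⁴ + y⁵) has coefficients 1,0,0,0,-1,1 for degrees 0…5.
(1 + y⁴ + y⁵) has coefficients 1,0,0,0,1,1,0,0,0,0,0,0,0,0,0,0 for degrees 0…15.
Multiplying by (1 + y - 2y² - y³) gives running coefficients 1,1,-2,-1,1,2,-1,-3,-1,0,0,0,0,0,0,0 for degrees 0…15.
Finally multiplying by (1 + y⁴ + y⁶), the product of all factors after the first has coefficients 1,1,-2,-1,2,3,-2,-3,-2,1,0,-1,-2,-3,-1,0 for degrees 0…15.
[y¹⁵] = 1·0 − 1·(-1) + 1·0 = 1.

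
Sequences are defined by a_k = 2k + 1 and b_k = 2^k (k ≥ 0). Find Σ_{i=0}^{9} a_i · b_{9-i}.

3049

Write out a_i and b_{9-i} for i = 0,…,9 and sum the products.
Σ = 1·512 + 3·256 + 5·128 + 7·64 + 9·32 + 11·16 + 13·8 + 15·4 + 17·2 + 19·1 = 3049.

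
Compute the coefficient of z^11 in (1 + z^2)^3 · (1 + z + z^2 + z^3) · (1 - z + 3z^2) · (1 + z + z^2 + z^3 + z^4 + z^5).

(1 + z^2)^3 has coefficients 1,0,3,0,3,0,1 for degrees 0…6.
(1 + z + z^2 + z^3) has coefficients 1,1,1,1,0,0,0,0,0,0,0,0 for degrees 0…11.
Multiplying by (1 - z + 3z^2) gives running coefficients 1,0,3,3,2,3,0,0,0,0,0,0 for degrees 0…11.
Finally multiplying by (1 + z + z^2 + z^3 + z^4 + z^5), the product of all factors after the first has coefficients 1,1,4,7,9,12,11,11,8,5,3,0 for degrees 0…11.
[z^11] = 1·0 + 3·5 + 3·11 + 1·12 = 60.

60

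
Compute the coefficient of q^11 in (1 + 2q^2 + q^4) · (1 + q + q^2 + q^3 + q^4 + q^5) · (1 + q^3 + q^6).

(1 + 2q^2 + q^4) has coefficients 1,0,2,0,1 for degrees 0…4.
(1 + q + q^2 + q^3 + q^4 + q^5) has coefficients 1,1,1,1,1,1,0,0,0,0,0,0 for degrees 0…11.
Finally multiplying by (1 + q^3 + q^6), the product of all factors after the first has coefficients 1,1,1,2,2,2,2,2,2,1,1,1 for degrees 0…11.
[q^11] = 1·1 + 2·1 + 1·2 = 5.

5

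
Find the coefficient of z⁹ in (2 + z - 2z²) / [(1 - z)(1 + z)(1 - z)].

7

The denominator gives the recurrence a_n = a_(n−1) + a_(n−2) − a_(n−3) for n ≥ 3; the numerator fixes a_0 = 2, a_1 = 3, a_2 = 3.
Iterating: 2, 3, 3, 4, 4, 5, 5, 6, 6, 7, so a_9 = 7.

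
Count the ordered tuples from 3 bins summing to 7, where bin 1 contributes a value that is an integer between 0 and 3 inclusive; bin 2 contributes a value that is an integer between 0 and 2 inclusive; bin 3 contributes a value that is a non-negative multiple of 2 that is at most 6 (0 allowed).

The generating function for the choices is (1 + y + y^2 + y^3)·(1 + y + y^2)·(1 + y^2 + y^4 + y^6); the count is [y^7].
(1 + y + y^2 + y^3) has coefficients 1,1,1,1 for degrees 0…3.
(1 + y + y^2) has coefficients 1,1,1,0,0,0,0,0 for degrees 0…7.
Finally multiplying by (1 + y^2 + y^4 + y^6), the product of all factors after the first has coefficients 1,1,2,1,2,1,2,1 for degrees 0…7.
[y^7] = 1·1 + 1·2 + 1·1 + 1·2 = 6.

6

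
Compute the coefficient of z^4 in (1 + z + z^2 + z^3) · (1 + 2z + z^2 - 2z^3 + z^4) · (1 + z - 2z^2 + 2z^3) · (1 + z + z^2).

(1 + z + z^2 + z^3) has coefficients 1,1,1,1 for degrees 0…3.
(1 + 2z + z^2 - 2z^3 + z^4) has coefficients 1,2,1,-2,1 for degrees 0…4.
Multiplying by (1 + z - 2z^2 + 2z^3) gives running coefficients 1,3,1,-3,1 for degrees 0…4.
Finally multiplying by (1 + z + z^2), the product of all factors after the first has coefficients 1,4,5,1,-1 for degrees 0…4.
[z^4] = 1·(-1) + 1·1 + 1·5 + 1·4 = 9.

9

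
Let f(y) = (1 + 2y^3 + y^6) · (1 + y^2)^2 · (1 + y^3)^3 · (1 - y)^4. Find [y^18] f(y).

(1 + 2y^3 + y^6) has coefficients 1,0,0,2,0,0,1 for degrees 0…6.
(1 + y^2)^2 has coefficients 1,0,2,0,1,0,0,0,0,0,0,0,0,0,0,0,0,0,0 for degrees 0…18.
Multiplying by (1 + y^3)^3 gives running coefficients 1,0,2,3,1,6,3,3,6,1,3,2,0,1,0,0,0,0,0 for degrees 0…18.
Finally multiplying by (1 - y)^4, the product of all factors after the first has coefficients 1,-4,8,-9,2,12,-25,26,-11,-11,26,-25,12,2,-9,8,-4,1,0 for degrees 0…18.
[y^18] = 1·0 + 2·8 + 1·12 = 28.

28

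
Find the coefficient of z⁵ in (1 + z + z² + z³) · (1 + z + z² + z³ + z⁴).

(1 + z + z² + z³) has coefficients 1,1,1,1 for degrees 0…3.
(1 + z + z² + z³ + z⁴) has coefficients 1,1,1,1,1,0 for degrees 0…5.
[z⁵] = 1·0 + 1·1 + 1·1 + 1·1 = 3.

3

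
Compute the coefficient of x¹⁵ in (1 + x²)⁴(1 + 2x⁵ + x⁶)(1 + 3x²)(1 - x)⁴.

66

(1 + x²)⁴ has coefficients 1,0,4,0,6,0,4,0,1 for degrees 0…8.
(1 + 2x⁵ + x⁶) has coefficients 1,0,0,0,0,2,1,0,0,0,0,0,0,0,0,0 for degrees 0…15.
Multiplying by (1 + 3x²) gives running coefficients 1,0,3,0,0,2,1,6,3,0,0,0,0,0,0,0 for degrees 0…15.
Finally multiplying by (1 - x)⁴, the product of all factors after the first has coefficients 1,-4,9,-16,19,-10,-4,14,-23,22,-5,-6,3,0,0,0 for degrees 0…15.
[x¹⁵] = 1·0 + 4·0 + 6·(-6) + 4·22 + 1·14 = 66.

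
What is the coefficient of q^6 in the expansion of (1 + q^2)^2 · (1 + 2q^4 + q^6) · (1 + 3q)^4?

329

(1 + q^2)^2 has coefficients 1,0,2,0,1 for degrees 0…4.
(1 + 2q^4 + q^6) has coefficients 1,0,0,0,2,0,1 for degrees 0…6.
Finally multiplying by (1 + 3q)^4, the product of all factors after the first has coefficients 1,12,54,108,83,24,109 for degrees 0…6.
[q^6] = 1·109 + 2·83 + 1·54 = 329.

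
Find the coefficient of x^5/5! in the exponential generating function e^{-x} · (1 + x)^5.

The EGF product rule gives c_5 = Σ_{k_1+k_2=5} C(5; k_1,k_2) · ∏ g_i(k_i), where e^{-x} gives (-1)^k; (1+x)^5 gives the falling factorial (5)_k.
g_1(k) for k = 0…5: 1, -1, 1, -1, 1, -1.
g_2(k) for k = 0…5: 1, 5, 20, 60, 120, 120.
c_5 = Σ_k C(5,k)·g_1(k)·g_2(5−k) = 1·1·120 + 5·(-1)·120 + 10·1·60 + 10·(-1)·20 + 5·1·5 + 1·(-1)·1 = 120 − 600 + 600 − 200 + 25 − 1 = -56.

-56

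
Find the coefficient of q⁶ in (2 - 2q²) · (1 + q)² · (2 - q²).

(2 - 2q²) has coefficients 2,0,-2 for degrees 0…2.
(1 + q)² has coefficients 1,2,1,0,0,0,0 for degrees 0…6.
Finally multiplying by (2 - q²), the product of all factors after the first has coefficients 2,4,1,-2,-1,0,0 for degrees 0…6.
[q⁶] = 2·0 − 2·(-1) = 2.

2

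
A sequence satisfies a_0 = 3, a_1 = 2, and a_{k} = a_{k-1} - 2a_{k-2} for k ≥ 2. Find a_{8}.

-48

The ordinary generating function has denominator 1 - q + 2q^2.
Iterating the recurrence: a_0,…,a_{8} = 3, 2, -4, -8, 0, 16, 16, -16, -48.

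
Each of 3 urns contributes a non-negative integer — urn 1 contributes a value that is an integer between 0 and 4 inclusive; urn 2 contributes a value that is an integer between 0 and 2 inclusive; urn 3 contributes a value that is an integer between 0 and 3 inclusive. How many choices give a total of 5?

The generating function for the choices is (1 + z + z² + z³ + z⁴)·(1 + z + z²)·(1 + z + z² + z³); the count is [z⁵].
(1 + z + z² + z³ + z⁴) has coefficients 1,1,1,1,1 for degrees 0…4.
(1 + z + z²) has coefficients 1,1,1,0,0,0 for degrees 0…5.
Finally multiplying by (1 + z + z² + z³), the product of all factors after the first has coefficients 1,2,3,3,2,1 for degrees 0…5.
[z⁵] = 1·1 + 1·2 + 1·3 + 1·3 + 1·2 = 11.

11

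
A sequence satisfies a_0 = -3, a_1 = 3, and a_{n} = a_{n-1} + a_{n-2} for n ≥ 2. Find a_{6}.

The ordinary generating function has denominator 1 - x - x^2.
Iterating the recurrence: a_0,…,a_{6} = -3, 3, 0, 3, 3, 6, 9.

9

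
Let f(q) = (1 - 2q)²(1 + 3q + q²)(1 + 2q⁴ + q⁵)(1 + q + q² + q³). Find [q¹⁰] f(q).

29

(1 - 2q)² has coefficients 1,-4,4 for degrees 0…2.
(1 + 3q + q²) has coefficients 1,3,1,0,0,0,0,0,0,0,0 for degrees 0…10.
Multiplying by (1 + 2q⁴ + q⁵) gives running coefficients 1,3,1,0,2,7,5,1,0,0,0 for degrees 0…10.
Finally multiplying by (1 + q + q² + q³), the product of all factors after the first has coefficients 1,4,5,5,6,10,14,15,13,6,1 for degrees 0…10.
[q¹⁰] = 1·1 − 4·6 + 4·13 = 29.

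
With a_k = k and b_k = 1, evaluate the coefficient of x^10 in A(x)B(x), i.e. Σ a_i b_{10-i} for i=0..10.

This is [x^10] in the product of the two ordinary generating functions.
Σ = 0·1 + 1·1 + 2·1 + 3·1 + 4·1 + 5·1 + 6·1 + 7·1 + 8·1 + 9·1 + 10·1 = 55.

55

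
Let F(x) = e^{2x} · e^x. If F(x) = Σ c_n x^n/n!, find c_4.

81

The EGF product rule gives c_4 = Σ_{k_1+k_2=4} C(4; k_1,k_2) · ∏ g_i(k_i), where e^{2x} gives (2)^k; e^x gives (1)^k.
g_1(k) for k = 0…4: 1, 2, 4, 8, 16.
g_2(k) for k = 0…4: 1, 1, 1, 1, 1.
c_4 = Σ_k C(4,k)·g_1(k)·g_2(4−k) = 1·1·1 + 4·2·1 + 6·4·1 + 4·8·1 + 1·16·1 = 1 + 8 + 24 + 32 + 16 = 81.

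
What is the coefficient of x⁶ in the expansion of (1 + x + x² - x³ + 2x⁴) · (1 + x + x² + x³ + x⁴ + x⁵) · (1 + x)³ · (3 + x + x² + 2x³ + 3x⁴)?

(1 + x + x² - x³ + 2x⁴) has coefficients 1,1,1,-1,2 for degrees 0…4.
(1 + x + x² + x³ + x⁴ + x⁵) has coefficients 1,1,1,1,1,1,0 for degrees 0…6.
Multiplying by (1 + x)³ gives running coefficients 1,4,7,8,8,8,7 for degrees 0…6.
Finally multiplying by (3 + x + x² + 2x³ + 3x⁴), the product of all factors after the first has coefficients 3,13,26,37,50,66,74 for degrees 0…6.
[x⁶] = 1·74 + 1·66 + 1·50 − 1·37 + 2·26 = 205.

205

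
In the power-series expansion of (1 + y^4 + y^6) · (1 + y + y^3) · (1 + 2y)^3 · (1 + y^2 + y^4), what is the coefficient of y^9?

(1 + y^4 + y^6) has coefficients 1,0,0,0,1,0,1 for degrees 0…6.
(1 + y + y^3) has coefficients 1,1,0,1,0,0,0,0,0,0 for degrees 0…9.
Multiplying by (1 + 2y)^3 gives running coefficients 1,7,18,21,14,12,8,0,0,0 for degrees 0…9.
Finally multiplying by (1 + y^2 + y^4), the product of all factors after the first has coefficients 1,7,19,28,33,40,40,33,22,12 for degrees 0…9.
[y^9] = 1·12 + 1·40 + 1·28 = 80.

80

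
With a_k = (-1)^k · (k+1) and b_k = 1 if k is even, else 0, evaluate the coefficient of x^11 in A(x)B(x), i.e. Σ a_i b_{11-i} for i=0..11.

This is [x^11] in the product of the two ordinary generating functions.
Σ = 1·0 − 2·1 + 3·0 − 4·1 + 5·0 − 6·1 + 7·0 − 8·1 + 9·0 − 10·1 + 11·0 − 12·1 = -42.

-42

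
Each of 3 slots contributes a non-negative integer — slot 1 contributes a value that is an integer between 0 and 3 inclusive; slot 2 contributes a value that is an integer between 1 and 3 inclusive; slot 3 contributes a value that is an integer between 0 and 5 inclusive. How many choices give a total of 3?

The generating function for the choices is (1 + x + x² + x³)·(x + x² + x³)·(1 + x + x² + x³ + x⁴ + x⁵); the count is [x³].
(1 + x + x² + x³) has coefficients 1,1,1,1 for degrees 0…3.
(x + x² + x³) has coefficients 0,1,1,1 for degrees 0…3.
Finally multiplying by (1 + x + x² + x³ + x⁴ + x⁵), the product of all factors after the first has coefficients 0,1,2,3 for degrees 0…3.
[x³] = 1·3 + 1·2 + 1·1 + 1·0 = 6.

6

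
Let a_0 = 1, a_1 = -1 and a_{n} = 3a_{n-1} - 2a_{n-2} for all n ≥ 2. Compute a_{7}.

-253

The ordinary generating function has denominator 1 - 3q + 2q^2.
Iterating the recurrence: a_0,…,a_{7} = 1, -1, -5, -13, -29, -61, -125, -253.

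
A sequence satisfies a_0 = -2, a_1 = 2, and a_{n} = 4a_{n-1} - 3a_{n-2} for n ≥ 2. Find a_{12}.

The ordinary generating function has denominator 1 - 4z + 3z^2.
Iterating the recurrence: a_0,…,a_{12} = -2, 2, 14, 50, 158, 482, 1454, 4370, 13118, 39362, 118094, 354290, 1062878.

1062878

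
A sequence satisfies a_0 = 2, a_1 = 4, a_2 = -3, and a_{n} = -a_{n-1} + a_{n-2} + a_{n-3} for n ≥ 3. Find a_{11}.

The ordinary generating function has denominator 1 + t - t^2 - t^3.
Iterating the recurrence: a_0,…,a_{11} = 2, 4, -3, 9, -8, 14, -13, 19, -18, 24, -23, 29.

29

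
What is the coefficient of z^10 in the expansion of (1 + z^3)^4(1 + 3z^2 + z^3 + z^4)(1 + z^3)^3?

(1 + z^3)^4 has coefficients 1,0,0,4,0,0,6,0,0,4,0 for degrees 0…10.
(1 + 3z^2 + z^3 + z^4) has coefficients 1,0,3,1,1,0,0,0,0,0,0 for degrees 0…10.
Finally multiplying by (1 + z^3)^3, the product of all factors after the first has coefficients 1,0,3,4,1,9,6,3,9,4,3 for degrees 0…10.
[z^10] = 1·3 + 4·3 + 6·1 + 4·0 = 21.

21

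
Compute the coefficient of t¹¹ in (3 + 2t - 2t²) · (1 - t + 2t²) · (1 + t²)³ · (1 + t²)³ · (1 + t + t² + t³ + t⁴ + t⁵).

(3 + 2t - 2t²) has coefficients 3,2,-2 for degrees 0…2.
(1 - t + 2t²) has coefficients 1,-1,2,0,0,0,0,0,0,0,0,0 for degrees 0…11.
Multiplying by (1 + t²)³ gives running coefficients 1,-1,5,-3,9,-3,7,-1,2,0,0,0 for degrees 0…11.
Multiplying by (1 + t²)³ gives running coefficients 1,-1,8,-6,27,-15,50,-20,55,-15,36,-6 for degrees 0…11.
Finally multiplying by (1 + t + t² + t³ + t⁴ + t⁵), the product of all factors after the first has coefficients 1,0,8,2,29,14,63,44,91,82,91,100 for degrees 0…11.
[t¹¹] = 3·100 + 2·91 − 2·82 = 318.

318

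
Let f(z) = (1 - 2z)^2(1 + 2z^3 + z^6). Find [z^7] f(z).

(1 - 2z)^2 has coefficients 1,-4,4 for degrees 0…2.
(1 + 2z^3 + z^6) has coefficients 1,0,0,2,0,0,1,0 for degrees 0…7.
[z^7] = 1·0 − 4·1 + 4·0 = -4.

-4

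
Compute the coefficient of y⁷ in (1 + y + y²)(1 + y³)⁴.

6

(1 + y + y²) has coefficients 1,1,1 for degrees 0…2.
(1 + y³)⁴ has coefficients 1,0,0,4,0,0,6,0 for degrees 0…7.
[y⁷] = 1·0 + 1·6 + 1·0 = 6.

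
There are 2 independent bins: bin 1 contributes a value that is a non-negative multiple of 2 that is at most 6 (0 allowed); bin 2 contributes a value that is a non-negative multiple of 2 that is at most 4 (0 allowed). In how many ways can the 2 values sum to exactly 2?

2

The generating function for the choices is (1 + x^2 + x^4 + x^6)·(1 + x^2 + x^4); the count is [x^2].
(1 + x^2 + x^4 + x^6) has coefficients 1,0,1 for degrees 0…2.
(1 + x^2 + x^4) has coefficients 1,0,1 for degrees 0…2.
[x^2] = 1·1 + 1·1 = 2.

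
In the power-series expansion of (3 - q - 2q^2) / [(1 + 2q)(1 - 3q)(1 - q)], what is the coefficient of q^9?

Partial fractions give a closed form: a_n = (4/5)·(-2)^n + (11/5)·3^n.
At n = 9: a_9 = 42893.

42893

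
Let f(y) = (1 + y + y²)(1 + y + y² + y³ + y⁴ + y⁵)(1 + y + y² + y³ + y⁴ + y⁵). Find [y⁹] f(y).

(1 + y + y²) has coefficients 1,1,1 for degrees 0…2.
(1 + y + y² + y³ + y⁴ + y⁵) has coefficients 1,1,1,1,1,1,0,0,0,0 for degrees 0…9.
Finally multiplying by (1 + y + y² + y³ + y⁴ + y⁵), the product of all factors after the first has coefficients 1,2,3,4,5,6,5,4,3,2 for degrees 0…9.
[y⁹] = 1·2 + 1·3 + 1·4 = 9.

9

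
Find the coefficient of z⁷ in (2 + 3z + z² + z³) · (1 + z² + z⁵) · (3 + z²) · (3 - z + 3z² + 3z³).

(2 + 3z + z² + z³) has coefficients 2,3,1,1 for degrees 0…3.
(1 + z² + z⁵) has coefficients 1,0,1,0,0,1,0,0 for degrees 0…7.
Multiplying by (3 + z²) gives running coefficients 3,0,4,0,1,3,0,1 for degrees 0…7.
Finally multiplying by (3 - z + 3z² + 3z³), the product of all factors after the first has coefficients 9,-3,21,5,15,20,0,15 for degrees 0…7.
[z⁷] = 2·15 + 3·0 + 1·20 + 1·15 = 65.

65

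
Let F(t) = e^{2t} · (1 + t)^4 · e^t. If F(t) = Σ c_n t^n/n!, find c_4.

1473

The EGF product rule gives c_4 = Σ_{k_1+k_2+k_3=4} C(4; k_1,k_2,k_3) · ∏ g_i(k_i), where e^{2t} gives (2)^k; (1+t)^4 gives the falling factorial (4)_k; e^t gives (1)^k.
g_1(k) for k = 0…4: 1, 2, 4, 8, 16.
g_2(k) for k = 0…4: 1, 4, 12, 24, 24.
g_3(k) for k = 0…4: 1, 1, 1, 1, 1.
First combine the last two factors: h(k) = Σ_j C(k,j)·g_2(j)·g_3(k−j) for k = 0…4: 1, 5, 21, 73, 209.
c_4 = Σ_k C(4,k)·g_1(k)·h(4−k) = 1·1·209 + 4·2·73 + 6·4·21 + 4·8·5 + 1·16·1 = 209 + 584 + 504 + 160 + 16 = 1473.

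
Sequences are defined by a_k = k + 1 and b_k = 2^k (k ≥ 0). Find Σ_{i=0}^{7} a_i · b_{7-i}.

502

The convolution is the x^7 coefficient of A(x)B(x).
Σ = 1·128 + 2·64 + 3·32 + 4·16 + 5·8 + 6·4 + 7·2 + 8·1 = 502.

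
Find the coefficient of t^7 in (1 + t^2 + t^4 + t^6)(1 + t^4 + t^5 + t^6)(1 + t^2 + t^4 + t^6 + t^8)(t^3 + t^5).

6

(1 + t^2 + t^4 + t^6) has coefficients 1,0,1,0,1,0,1 for degrees 0…6.
(1 + t^4 + t^5 + t^6) has coefficients 1,0,0,0,1,1,1,0 for degrees 0…7.
Multiplying by (1 + t^2 + t^4 + t^6 + t^8) gives running coefficients 1,0,1,0,2,1,3,1 for degrees 0…7.
Finally multiplying by (t^3 + t^5), the product of all factors after the first has coefficients 0,0,0,1,0,2,0,3 for degrees 0…7.
[t^7] = 1·3 + 1·2 + 1·1 + 1·0 = 6.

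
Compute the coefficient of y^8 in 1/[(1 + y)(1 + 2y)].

511

Partial fractions give a closed form: a_n = (-1)·(-1)^n + (2)·(-2)^n.
At n = 8: a_8 = 511.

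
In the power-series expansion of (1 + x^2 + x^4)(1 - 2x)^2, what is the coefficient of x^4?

5

(1 + x^2 + x^4) has coefficients 1,0,1,0,1 for degrees 0…4.
(1 - 2x)^2 has coefficients 1,-4,4,0,0 for degrees 0…4.
[x^4] = 1·0 + 1·4 + 1·1 = 5.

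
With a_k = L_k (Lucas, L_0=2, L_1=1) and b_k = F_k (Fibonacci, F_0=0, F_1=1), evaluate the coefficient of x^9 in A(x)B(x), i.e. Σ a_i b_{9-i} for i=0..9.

This is [x^9] in the product of the two ordinary generating functions.
Σ = 2·34 + 1·21 + 3·13 + 4·8 + 7·5 + 11·3 + 18·2 + 29·1 + 47·1 + 76·0 = 340.

340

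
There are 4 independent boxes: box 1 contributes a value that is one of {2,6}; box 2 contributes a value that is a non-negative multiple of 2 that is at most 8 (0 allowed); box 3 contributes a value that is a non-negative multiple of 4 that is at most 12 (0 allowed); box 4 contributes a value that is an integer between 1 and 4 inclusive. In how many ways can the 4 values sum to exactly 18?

10

The generating function for the choices is (y^2 + y^6)·(1 + y^2 + y^4 + y^6 + y^8)·(1 + y^4 + y^8 + y^12)·(y + y^2 + y^3 + y^4); the count is [y^18].
(y^2 + y^6) has coefficients 0,0,1,0,0,0,1 for degrees 0…6.
(1 + y^2 + y^4 + y^6 + y^8) has coefficients 1,0,1,0,1,0,1,0,1,0,0,0,0,0,0,0,0,0,0 for degrees 0…18.
Multiplying by (1 + y^4 + y^8 + y^12) gives running coefficients 1,0,1,0,2,0,2,0,3,0,2,0,3,0,2,0,2,0,1 for degrees 0…18.
Finally multiplying by (y + y^2 + y^3 + y^4), the product of all factors after the first has coefficients 0,1,1,2,2,3,3,4,4,5,5,5,5,5,5,5,5,4,4 for degrees 0…18.
[y^18] = 1·5 + 1·5 = 10.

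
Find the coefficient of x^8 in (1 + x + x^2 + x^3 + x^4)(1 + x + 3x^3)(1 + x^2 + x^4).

(1 + x + x^2 + x^3 + x^4) has coefficients 1,1,1,1,1 for degrees 0…4.
(1 + x + 3x^3) has coefficients 1,1,0,3,0,0,0,0,0 for degrees 0…8.
Finally multiplying by (1 + x^2 + x^4), the product of all factors after the first has coefficients 1,1,1,4,1,4,0,3,0 for degrees 0…8.
[x^8] = 1·0 + 1·3 + 1·0 + 1·4 + 1·1 = 8.

8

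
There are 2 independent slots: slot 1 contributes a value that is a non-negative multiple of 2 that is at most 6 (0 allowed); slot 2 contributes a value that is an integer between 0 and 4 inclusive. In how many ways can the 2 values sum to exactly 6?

The generating function for the choices is (1 + z² + z⁴ + z⁶)·(1 + z + z² + z³ + z⁴); the count is [z⁶].
(1 + z² + z⁴ + z⁶) has coefficients 1,0,1,0,1,0,1 for degrees 0…6.
(1 + z + z² + z³ + z⁴) has coefficients 1,1,1,1,1,0,0 for degrees 0…6.
[z⁶] = 1·0 + 1·1 + 1·1 + 1·1 = 3.

3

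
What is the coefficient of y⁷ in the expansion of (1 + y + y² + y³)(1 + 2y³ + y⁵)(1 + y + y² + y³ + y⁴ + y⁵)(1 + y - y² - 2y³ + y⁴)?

(1 + y + y² + y³) has coefficients 1,1,1,1 for degrees 0…3.
(1 + 2y³ + y⁵) has coefficients 1,0,0,2,0,1,0,0 for degrees 0…7.
Multiplying by (1 + y + y² + y³ + y⁴ + y⁵) gives running coefficients 1,1,1,3,3,4,3,3 for degrees 0…7.
Finally multiplying by (1 + y - y² - 2y³ + y⁴), the product of all factors after the first has coefficients 1,2,1,1,4,3,-1,-1 for degrees 0…7.
[y⁷] = 1·(-1) + 1·(-1) + 1·3 + 1·4 = 5.

5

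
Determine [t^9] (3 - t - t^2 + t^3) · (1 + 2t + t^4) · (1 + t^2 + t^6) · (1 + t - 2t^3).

(3 - t - t^2 + t^3) has coefficients 3,-1,-1,1 for degrees 0…3.
(1 + 2t + t^4) has coefficients 1,2,0,0,1,0,0,0,0,0 for degrees 0…9.
Multiplying by (1 + t^2 + t^6) gives running coefficients 1,2,1,2,1,0,2,2,0,0 for degrees 0…9.
Finally multiplying by (1 + t - 2t^3), the product of all factors after the first has coefficients 1,3,3,1,-1,-1,-2,2,2,-4 for degrees 0…9.
[t^9] = 3·(-4) − 1·2 − 1·2 + 1·(-2) = -18.

-18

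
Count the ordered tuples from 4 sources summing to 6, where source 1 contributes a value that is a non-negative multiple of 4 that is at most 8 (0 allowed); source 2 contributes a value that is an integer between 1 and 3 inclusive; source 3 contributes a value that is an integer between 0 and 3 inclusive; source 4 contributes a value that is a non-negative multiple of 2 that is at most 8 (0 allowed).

8

The generating function for the choices is (1 + z⁴ + z⁸)·(z + z² + z³)·(1 + z + z² + z³)·(1 + z² + z⁴ + z⁶ + z⁸); the count is [z⁶].
(1 + z⁴ + z⁸) has coefficients 1,0,0,0,1,0,0 for degrees 0…6.
(z + z² + z³) has coefficients 0,1,1,1,0,0,0 for degrees 0…6.
Multiplying by (1 + z + z² + z³) gives running coefficients 0,1,2,3,3,2,1 for degrees 0…6.
Finally multiplying by (1 + z² + z⁴ + z⁶ + z⁸), the product of all factors after the first has coefficients 0,1,2,4,5,6,6 for degrees 0…6.
[z⁶] = 1·6 + 1·2 = 8.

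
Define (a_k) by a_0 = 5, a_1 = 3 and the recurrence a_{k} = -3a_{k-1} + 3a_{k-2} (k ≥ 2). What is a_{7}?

-2349

The ordinary generating function has denominator 1 + 3q - 3q^2.
Iterating the recurrence: a_0,…,a_{7} = 5, 3, 6, -9, 45, -162, 621, -2349.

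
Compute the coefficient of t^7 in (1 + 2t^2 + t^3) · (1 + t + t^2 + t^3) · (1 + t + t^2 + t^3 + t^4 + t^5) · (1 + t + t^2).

44

(1 + 2t^2 + t^3) has coefficients 1,0,2,1 for degrees 0…3.
(1 + t + t^2 + t^3) has coefficients 1,1,1,1,0,0,0,0 for degrees 0…7.
Multiplying by (1 + t + t^2 + t^3 + t^4 + t^5) gives running coefficients 1,2,3,4,4,4,3,2 for degrees 0…7.
Finally multiplying by (1 + t + t^2), the product of all factors after the first has coefficients 1,3,6,9,11,12,11,9 for degrees 0…7.
[t^7] = 1·9 + 2·12 + 1·11 = 44.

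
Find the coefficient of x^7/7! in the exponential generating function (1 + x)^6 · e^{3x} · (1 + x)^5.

The EGF product rule gives c_7 = Σ_{k_1+k_2+k_3=7} C(7; k_1,k_2,k_3) · ∏ g_i(k_i), where (1+x)^6 gives the falling factorial (6)_k; e^{3x} gives (3)^k; (1+x)^5 gives the falling factorial (5)_k.
g_1(k) for k = 0…7: 1, 6, 30, 120, 360, 720, 720, 0.
g_2(k) for k = 0…7: 1, 3, 9, 27, 81, 243, 729, 2187.
g_3(k) for k = 0…7: 1, 5, 20, 60, 120, 120, 0, 0.
First combine the last two factors: h(k) = Σ_j C(k,j)·g_2(j)·g_3(k−j) for k = 0…7: 1, 8, 59, 402, 2541, 14988, 83079, 435942.
c_7 = Σ_k C(7,k)·g_1(k)·h(7−k) = 1·1·435942 + 7·6·83079 + 21·30·14988 + 35·120·2541 + 35·360·402 + 21·720·59 + 7·720·8 = 435942 + 3489318 + 9442440 + 10672200 + 5065200 + 892080 + 40320 = 30037500.

30037500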